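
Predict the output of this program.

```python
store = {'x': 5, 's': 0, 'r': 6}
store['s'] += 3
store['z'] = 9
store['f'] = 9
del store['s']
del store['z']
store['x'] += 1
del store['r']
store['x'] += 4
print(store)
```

{'x': 10, 'f': 9}

store['s'] = 0+3 = 3 → {'x': 5, 's': 3, 'r': 6}
store['z'] = 9 → {'x': 5, 's': 3, 'r': 6, 'z': 9}
store['f'] = 9 → {'x': 5, 's': 3, 'r': 6, 'z': 9, 'f': 9}
del 's' → {'x': 5, 'r': 6, 'z': 9, 'f': 9}
del 'z' → {'x': 5, 'r': 6, 'f': 9}
store['x'] = 5+1 = 6 → {'x': 6, 'r': 6, 'f': 9}
del 'r' → {'x': 6, 'f': 9}
store['x'] = 6+4 = 10 → {'x': 10, 'f': 9}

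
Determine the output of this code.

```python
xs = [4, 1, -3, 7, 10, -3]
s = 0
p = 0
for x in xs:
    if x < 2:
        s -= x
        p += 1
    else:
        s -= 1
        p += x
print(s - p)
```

-22

x=4: not <2, s = 0-1 = -1; p=4
x=1: <2, s = (-1)-1 = -2; p=5
x=-3: <2, s = (-2)-(-3) = 1; p=6
x=7: not <2, s = 1-1 = 0; p=13
x=10: not <2, s = 0-1 = -1; p=23
x=-3: <2, s = (-1)-(-3) = 2; p=24
s-p = 2-24 = -22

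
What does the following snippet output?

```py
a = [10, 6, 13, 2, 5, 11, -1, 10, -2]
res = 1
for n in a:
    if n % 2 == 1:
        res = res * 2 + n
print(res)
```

161

n=10: not odd
n=6: not odd
n=13: odd, res = 1*2+13 = 15
n=2: not odd
n=5: odd, res = 15*2+5 = 35
n=11: odd, res = 35*2+11 = 81
n=-1: odd, res = 81*2+(-1) = 161
n=10: not odd
n=-2: not odd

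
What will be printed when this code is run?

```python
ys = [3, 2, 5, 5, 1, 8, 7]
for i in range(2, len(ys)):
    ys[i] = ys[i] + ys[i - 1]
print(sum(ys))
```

i=2: ys[2] = 5+2 = 7 → [3, 2, 7, 5, 1, 8, 7]
i=3: ys[3] = 5+7 = 12 → [3, 2, 7, 12, 1, 8, 7]
i=4: ys[4] = 1+12 = 13 → [3, 2, 7, 12, 13, 8, 7]
i=5: ys[5] = 8+13 = 21 → [3, 2, 7, 12, 13, 21, 7]
i=6: ys[6] = 7+21 = 28 → [3, 2, 7, 12, 13, 21, 28]
sum = 86

86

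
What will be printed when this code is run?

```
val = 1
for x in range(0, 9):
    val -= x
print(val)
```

x=0: val = 1-0 = 1
x=1: val = 1-1 = 0
x=2: val = 0-2 = -2
x=3: val = (-2)-3 = -5
x=4: val = (-5)-4 = -9
x=5: val = (-9)-5 = -14
x=6: val = (-14)-6 = -20
x=7: val = (-20)-7 = -27
x=8: val = (-27)-8 = -35

-35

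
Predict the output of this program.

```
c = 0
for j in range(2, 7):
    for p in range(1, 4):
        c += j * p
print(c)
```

120

j=2,p=1: c = 0+2 = 2
j=2,p=2: c = 2+4 = 6
j=2,p=3: c = 6+6 = 12
j=3,p=1: c = 12+3 = 15
j=3,p=2: c = 15+6 = 21
j=3,p=3: c = 21+9 = 30
j=4,p=1: c = 30+4 = 34
j=4,p=2: c = 34+8 = 42
j=4,p=3: c = 42+12 = 54
j=5,p=1: c = 54+5 = 59
j=5,p=2: c = 59+10 = 69
j=5,p=3: c = 69+15 = 84
j=6,p=1: c = 84+6 = 90
j=6,p=2: c = 90+12 = 102
j=6,p=3: c = 102+18 = 120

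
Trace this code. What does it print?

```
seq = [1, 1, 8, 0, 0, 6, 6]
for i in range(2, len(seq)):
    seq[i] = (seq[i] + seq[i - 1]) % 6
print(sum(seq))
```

i=2: seq[2] = (8+1)%6 = 3 → [1, 1, 3, 0, 0, 6, 6]
i=3: seq[3] = (0+3)%6 = 3 → [1, 1, 3, 3, 0, 6, 6]
i=4: seq[4] = (0+3)%6 = 3 → [1, 1, 3, 3, 3, 6, 6]
i=5: seq[5] = (6+3)%6 = 3 → [1, 1, 3, 3, 3, 3, 6]
i=6: seq[6] = (6+3)%6 = 3 → [1, 1, 3, 3, 3, 3, 3]
sum = 17

17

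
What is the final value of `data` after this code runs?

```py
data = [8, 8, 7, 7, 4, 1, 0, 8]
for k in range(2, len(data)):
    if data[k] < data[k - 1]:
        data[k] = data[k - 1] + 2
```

k=2: 7<8, data[2] = 8+2 = 10 → [8, 8, 10, 7, 4, 1, 0, 8]
k=3: 7<10, data[3] = 10+2 = 12 → [8, 8, 10, 12, 4, 1, 0, 8]
k=4: 4<12, data[4] = 12+2 = 14 → [8, 8, 10, 12, 14, 1, 0, 8]
k=5: 1<14, data[5] = 14+2 = 16 → [8, 8, 10, 12, 14, 16, 0, 8]
k=6: 0<16, data[6] = 16+2 = 18 → [8, 8, 10, 12, 14, 16, 18, 8]
k=7: 8<18, data[7] = 18+2 = 20 → [8, 8, 10, 12, 14, 16, 18, 20]

[8, 8, 10, 12, 14, 16, 18, 20]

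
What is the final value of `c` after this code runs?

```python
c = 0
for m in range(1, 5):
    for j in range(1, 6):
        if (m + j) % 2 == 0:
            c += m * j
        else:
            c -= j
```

42

m=1,j=1: even sum, c = 0+1 = 1
m=1,j=2: odd sum, c = 1-2 = -1
m=1,j=3: even sum, c = (-1)+3 = 2
m=1,j=4: odd sum, c = 2-4 = -2
m=1,j=5: even sum, c = (-2)+5 = 3
m=2,j=1: odd sum, c = 3-1 = 2
m=2,j=2: even sum, c = 2+4 = 6
m=2,j=3: odd sum, c = 6-3 = 3
m=2,j=4: even sum, c = 3+8 = 11
m=2,j=5: odd sum, c = 11-5 = 6
m=3,j=1: even sum, c = 6+3 = 9
m=3,j=2: odd sum, c = 9-2 = 7
m=3,j=3: even sum, c = 7+9 = 16
m=3,j=4: odd sum, c = 16-4 = 12
m=3,j=5: even sum, c = 12+15 = 27
m=4,j=1: odd sum, c = 27-1 = 26
m=4,j=2: even sum, c = 26+8 = 34
m=4,j=3: odd sum, c = 34-3 = 31
m=4,j=4: even sum, c = 31+16 = 47
m=4,j=5: odd sum, c = 47-5 = 42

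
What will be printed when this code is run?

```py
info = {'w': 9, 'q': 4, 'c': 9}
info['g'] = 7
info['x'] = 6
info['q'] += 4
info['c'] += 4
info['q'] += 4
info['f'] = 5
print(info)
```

info['g'] = 7 → {'w': 9, 'q': 4, 'c': 9, 'g': 7}
info['x'] = 6 → {'w': 9, 'q': 4, 'c': 9, 'g': 7, 'x': 6}
info['q'] = 4+4 = 8 → {'w': 9, 'q': 8, 'c': 9, 'g': 7, 'x': 6}
info['c'] = 9+4 = 13 → {'w': 9, 'q': 8, 'c': 13, 'g': 7, 'x': 6}
info['q'] = 8+4 = 12 → {'w': 9, 'q': 12, 'c': 13, 'g': 7, 'x': 6}
info['f'] = 5 → {'w': 9, 'q': 12, 'c': 13, 'g': 7, 'x': 6, 'f': 5}

{'w': 9, 'q': 12, 'c': 13, 'g': 7, 'x': 6, 'f': 5}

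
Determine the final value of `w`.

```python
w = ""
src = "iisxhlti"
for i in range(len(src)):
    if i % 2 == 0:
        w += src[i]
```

'isht'

i=0: add 'i' → 'i'
i=1: skip
i=2: add 's' → 'is'
i=3: skip
i=4: add 'h' → 'ish'
i=5: skip
i=6: add 't' → 'isht'
i=7: skip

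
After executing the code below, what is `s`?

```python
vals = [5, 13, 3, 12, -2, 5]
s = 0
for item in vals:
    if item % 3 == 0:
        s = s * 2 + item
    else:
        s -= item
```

-57

item=5: not %3==0, s = 0-5 = -5
item=13: not %3==0, s = (-5)-13 = -18
item=3: %3==0, s = (-18)*2+3 = -33
item=12: %3==0, s = (-33)*2+12 = -54
item=-2: not %3==0, s = (-54)-(-2) = -52
item=5: not %3==0, s = (-52)-5 = -57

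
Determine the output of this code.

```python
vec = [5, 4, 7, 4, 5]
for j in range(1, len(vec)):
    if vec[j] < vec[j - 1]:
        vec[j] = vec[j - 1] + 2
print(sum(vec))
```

39

j=1: 4<5, vec[1] = 5+2 = 7 → [5, 7, 7, 4, 5]
j=2: 7>=7, unchanged → [5, 7, 7, 4, 5]
j=3: 4<7, vec[3] = 7+2 = 9 → [5, 7, 7, 9, 5]
j=4: 5<9, vec[4] = 9+2 = 11 → [5, 7, 7, 9, 11]
sum = 39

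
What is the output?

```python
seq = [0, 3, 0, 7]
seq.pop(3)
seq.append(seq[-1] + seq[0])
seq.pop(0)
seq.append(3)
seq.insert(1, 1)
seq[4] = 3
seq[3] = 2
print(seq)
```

pop(3) removes 7 → [0, 3, 0]
append seq[-1]+seq[0] = 0+0 = 0 → [0, 3, 0, 0]
pop(0) removes 0 → [3, 0, 0]
append 3 → [3, 0, 0, 3]
insert 1 at 1 → [3, 1, 0, 0, 3]
seq[4] = 3 → [3, 1, 0, 0, 3]
seq[3] = 2 → [3, 1, 0, 2, 3]

[3, 1, 0, 2, 3]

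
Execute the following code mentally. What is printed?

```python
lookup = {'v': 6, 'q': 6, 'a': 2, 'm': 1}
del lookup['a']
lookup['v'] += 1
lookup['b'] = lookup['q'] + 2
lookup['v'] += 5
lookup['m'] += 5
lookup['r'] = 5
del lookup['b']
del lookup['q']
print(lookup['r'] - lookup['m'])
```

-1

del 'a' → {'v': 6, 'q': 6, 'm': 1}
lookup['v'] = 6+1 = 7 → {'v': 7, 'q': 6, 'm': 1}
lookup['b'] = lookup['q']+2 = 8 → {'v': 7, 'q': 6, 'm': 1, 'b': 8}
lookup['v'] = 7+5 = 12 → {'v': 12, 'q': 6, 'm': 1, 'b': 8}
lookup['m'] = 1+5 = 6 → {'v': 12, 'q': 6, 'm': 6, 'b': 8}
lookup['r'] = 5 → {'v': 12, 'q': 6, 'm': 6, 'b': 8, 'r': 5}
del 'b' → {'v': 12, 'q': 6, 'm': 6, 'r': 5}
del 'q' → {'v': 12, 'm': 6, 'r': 5}
lookup['r']-lookup['m'] = 5-6 = -1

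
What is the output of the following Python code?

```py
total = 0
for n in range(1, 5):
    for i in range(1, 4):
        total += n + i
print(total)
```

54

n=1,i=1: total = 0+2 = 2
n=1,i=2: total = 2+3 = 5
n=1,i=3: total = 5+4 = 9
n=2,i=1: total = 9+3 = 12
n=2,i=2: total = 12+4 = 16
n=2,i=3: total = 16+5 = 21
n=3,i=1: total = 21+4 = 25
n=3,i=2: total = 25+5 = 30
n=3,i=3: total = 30+6 = 36
n=4,i=1: total = 36+5 = 41
n=4,i=2: total = 41+6 = 47
n=4,i=3: total = 47+7 = 54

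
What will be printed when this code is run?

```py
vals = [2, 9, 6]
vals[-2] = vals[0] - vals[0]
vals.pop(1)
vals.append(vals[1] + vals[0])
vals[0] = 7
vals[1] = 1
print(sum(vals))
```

vals[-2] = vals[0]-vals[0] = 2-2 = 0 → [2, 0, 6]
pop(1) removes 0 → [2, 6]
append vals[1]+vals[0] = 6+2 = 8 → [2, 6, 8]
vals[0] = 7 → [7, 6, 8]
vals[1] = 1 → [7, 1, 8]
sum = 16

16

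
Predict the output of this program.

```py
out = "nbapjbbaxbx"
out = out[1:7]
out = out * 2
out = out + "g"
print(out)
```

bapjbbbapjbbg

slice [1:7] → 'bapjbb'
repeat ×2 → 'bapjbbbapjbb'
+ 'g' → 'bapjbbbapjbbg'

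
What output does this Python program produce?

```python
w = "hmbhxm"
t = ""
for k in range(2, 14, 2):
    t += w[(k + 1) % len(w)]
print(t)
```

hmmhmm

k=2: add w[3]='h' → 'h'
k=4: add w[5]='m' → 'hm'
k=6: add w[1]='m' → 'hmm'
k=8: add w[3]='h' → 'hmmh'
k=10: add w[5]='m' → 'hmmhm'
k=12: add w[1]='m' → 'hmmhmm'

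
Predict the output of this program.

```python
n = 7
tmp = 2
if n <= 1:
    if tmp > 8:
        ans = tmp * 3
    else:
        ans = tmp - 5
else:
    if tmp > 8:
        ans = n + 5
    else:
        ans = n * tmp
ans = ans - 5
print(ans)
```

9

n=7, tmp=2
n <= 1 is False; tmp > 8 is False
→ ans = n * tmp = 14
ans = 14-5 = 9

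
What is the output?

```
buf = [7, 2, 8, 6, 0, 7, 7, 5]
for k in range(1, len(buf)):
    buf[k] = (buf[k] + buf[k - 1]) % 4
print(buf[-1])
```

k=1: buf[1] = (2+7)%4 = 1 → [7, 1, 8, 6, 0, 7, 7, 5]
k=2: buf[2] = (8+1)%4 = 1 → [7, 1, 1, 6, 0, 7, 7, 5]
k=3: buf[3] = (6+1)%4 = 3 → [7, 1, 1, 3, 0, 7, 7, 5]
k=4: buf[4] = (0+3)%4 = 3 → [7, 1, 1, 3, 3, 7, 7, 5]
k=5: buf[5] = (7+3)%4 = 2 → [7, 1, 1, 3, 3, 2, 7, 5]
k=6: buf[6] = (7+2)%4 = 1 → [7, 1, 1, 3, 3, 2, 1, 5]
k=7: buf[7] = (5+1)%4 = 2 → [7, 1, 1, 3, 3, 2, 1, 2]

2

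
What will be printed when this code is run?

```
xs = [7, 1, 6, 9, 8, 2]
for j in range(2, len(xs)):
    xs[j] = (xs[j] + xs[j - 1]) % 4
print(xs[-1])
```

j=2: xs[2] = (6+1)%4 = 3 → [7, 1, 3, 9, 8, 2]
j=3: xs[3] = (9+3)%4 = 0 → [7, 1, 3, 0, 8, 2]
j=4: xs[4] = (8+0)%4 = 0 → [7, 1, 3, 0, 0, 2]
j=5: xs[5] = (2+0)%4 = 2 → [7, 1, 3, 0, 0, 2]

2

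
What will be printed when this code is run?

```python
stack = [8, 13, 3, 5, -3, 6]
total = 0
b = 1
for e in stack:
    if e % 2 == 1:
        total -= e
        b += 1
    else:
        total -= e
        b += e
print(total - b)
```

e=8: not odd, total = 0-8 = -8; b=9
e=13: odd, total = (-8)-13 = -21; b=10
e=3: odd, total = (-21)-3 = -24; b=11
e=5: odd, total = (-24)-5 = -29; b=12
e=-3: odd, total = (-29)-(-3) = -26; b=13
e=6: not odd, total = (-26)-6 = -32; b=19
total-b = (-32)-19 = -51

-51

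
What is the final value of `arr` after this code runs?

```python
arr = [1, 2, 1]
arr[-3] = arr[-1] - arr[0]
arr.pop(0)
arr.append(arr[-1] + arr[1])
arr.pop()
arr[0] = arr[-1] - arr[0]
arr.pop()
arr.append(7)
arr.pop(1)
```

arr[-3] = arr[-1]-arr[0] = 1-1 = 0 → [0, 2, 1]
pop(0) removes 0 → [2, 1]
append arr[-1]+arr[1] = 1+1 = 2 → [2, 1, 2]
pop() removes 2 → [2, 1]
arr[0] = arr[-1]-arr[0] = 1-2 = -1 → [-1, 1]
pop() removes 1 → [-1]
append 7 → [-1, 7]
pop(1) removes 7 → [-1]

[-1]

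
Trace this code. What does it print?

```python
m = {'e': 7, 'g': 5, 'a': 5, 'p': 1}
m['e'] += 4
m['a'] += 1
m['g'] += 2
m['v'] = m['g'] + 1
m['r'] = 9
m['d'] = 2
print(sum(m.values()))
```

44

m['e'] = 7+4 = 11 → {'e': 11, 'g': 5, 'a': 5, 'p': 1}
m['a'] = 5+1 = 6 → {'e': 11, 'g': 5, 'a': 6, 'p': 1}
m['g'] = 5+2 = 7 → {'e': 11, 'g': 7, 'a': 6, 'p': 1}
m['v'] = m['g']+1 = 8 → {'e': 11, 'g': 7, 'a': 6, 'p': 1, 'v': 8}
m['r'] = 9 → {'e': 11, 'g': 7, 'a': 6, 'p': 1, 'v': 8, 'r': 9}
m['d'] = 2 → {'e': 11, 'g': 7, 'a': 6, 'p': 1, 'v': 8, 'r': 9, 'd': 2}
sum of values = 44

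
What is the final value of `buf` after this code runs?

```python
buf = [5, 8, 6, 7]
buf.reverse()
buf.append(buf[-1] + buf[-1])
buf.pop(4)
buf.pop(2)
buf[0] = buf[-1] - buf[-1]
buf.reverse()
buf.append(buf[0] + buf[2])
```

reverse → [7, 6, 8, 5]
append buf[-1]+buf[-1] = 5+5 = 10 → [7, 6, 8, 5, 10]
pop(4) removes 10 → [7, 6, 8, 5]
pop(2) removes 8 → [7, 6, 5]
buf[0] = buf[-1]-buf[-1] = 5-5 = 0 → [0, 6, 5]
reverse → [5, 6, 0]
append buf[0]+buf[2] = 5+0 = 5 → [5, 6, 0, 5]

[5, 6, 0, 5]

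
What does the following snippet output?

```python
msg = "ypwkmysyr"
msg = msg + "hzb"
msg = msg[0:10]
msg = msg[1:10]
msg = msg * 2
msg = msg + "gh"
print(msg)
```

+ 'hzb' → 'ypwkmysyrhzb'
slice [0:10] → 'ypwkmysyrh'
slice [1:10] → 'pwkmysyrh'
repeat ×2 → 'pwkmysyrhpwkmysyrh'
+ 'gh' → 'pwkmysyrhpwkmysyrhgh'

pwkmysyrhpwkmysyrhgh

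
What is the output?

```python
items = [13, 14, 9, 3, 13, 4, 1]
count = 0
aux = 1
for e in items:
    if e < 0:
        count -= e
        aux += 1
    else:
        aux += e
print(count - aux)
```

-58

e=13: not <0; aux=14
e=14: not <0; aux=28
e=9: not <0; aux=37
e=3: not <0; aux=40
e=13: not <0; aux=53
e=4: not <0; aux=57
e=1: not <0; aux=58
count-aux = 0-58 = -58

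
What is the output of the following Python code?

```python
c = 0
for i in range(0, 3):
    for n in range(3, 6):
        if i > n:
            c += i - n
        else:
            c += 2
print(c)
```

i=0,n=3: not 0>3, c = 0+2 = 2
i=0,n=4: not 0>4, c = 2+2 = 4
i=0,n=5: not 0>5, c = 4+2 = 6
i=1,n=3: not 1>3, c = 6+2 = 8
i=1,n=4: not 1>4, c = 8+2 = 10
i=1,n=5: not 1>5, c = 10+2 = 12
i=2,n=3: not 2>3, c = 12+2 = 14
i=2,n=4: not 2>4, c = 14+2 = 16
i=2,n=5: not 2>5, c = 16+2 = 18

18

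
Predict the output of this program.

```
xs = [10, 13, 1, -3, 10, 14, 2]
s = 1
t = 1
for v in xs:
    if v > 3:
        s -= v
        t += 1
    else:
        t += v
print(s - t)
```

v=10: >3, s = 1-10 = -9; t=2
v=13: >3, s = (-9)-13 = -22; t=3
v=1: not >3; t=4
v=-3: not >3; t=1
v=10: >3, s = (-22)-10 = -32; t=2
v=14: >3, s = (-32)-14 = -46; t=3
v=2: not >3; t=5
s-t = (-46)-5 = -51

-51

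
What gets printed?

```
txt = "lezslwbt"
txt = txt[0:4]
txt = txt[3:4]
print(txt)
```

slice [0:4] → 'lezs'
slice [3:4] → 's'

s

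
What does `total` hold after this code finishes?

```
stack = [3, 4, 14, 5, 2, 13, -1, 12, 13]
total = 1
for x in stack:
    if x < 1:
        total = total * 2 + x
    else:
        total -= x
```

-106

x=3: not <1, total = 1-3 = -2
x=4: not <1, total = (-2)-4 = -6
x=14: not <1, total = (-6)-14 = -20
x=5: not <1, total = (-20)-5 = -25
x=2: not <1, total = (-25)-2 = -27
x=13: not <1, total = (-27)-13 = -40
x=-1: <1, total = (-40)*2+(-1) = -81
x=12: not <1, total = (-81)-12 = -93
x=13: not <1, total = (-93)-13 = -106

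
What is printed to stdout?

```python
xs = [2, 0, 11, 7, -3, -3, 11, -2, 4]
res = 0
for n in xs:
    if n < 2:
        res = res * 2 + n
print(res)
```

-20

n=2: not <2
n=0: <2, res = 0*2+0 = 0
n=11: not <2
n=7: not <2
n=-3: <2, res = 0*2+(-3) = -3
n=-3: <2, res = (-3)*2+(-3) = -9
n=11: not <2
n=-2: <2, res = (-9)*2+(-2) = -20
n=4: not <2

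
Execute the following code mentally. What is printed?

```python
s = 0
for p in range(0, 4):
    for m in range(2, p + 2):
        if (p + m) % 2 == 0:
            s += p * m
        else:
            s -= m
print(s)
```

p=1,m=2: odd sum, s = 0-2 = -2
p=2,m=2: even sum, s = (-2)+4 = 2
p=2,m=3: odd sum, s = 2-3 = -1
p=3,m=2: odd sum, s = (-1)-2 = -3
p=3,m=3: even sum, s = (-3)+9 = 6
p=3,m=4: odd sum, s = 6-4 = 2

2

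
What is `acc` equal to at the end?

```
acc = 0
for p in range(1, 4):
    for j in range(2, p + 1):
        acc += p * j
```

19

p=2,j=2: acc = 0+4 = 4
p=3,j=2: acc = 4+6 = 10
p=3,j=3: acc = 10+9 = 19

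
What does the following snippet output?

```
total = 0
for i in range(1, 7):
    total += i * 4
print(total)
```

84

i=1: total = 0+1*4 = 4
i=2: total = 4+2*4 = 12
i=3: total = 12+3*4 = 24
i=4: total = 24+4*4 = 40
i=5: total = 40+5*4 = 60
i=6: total = 60+6*4 = 84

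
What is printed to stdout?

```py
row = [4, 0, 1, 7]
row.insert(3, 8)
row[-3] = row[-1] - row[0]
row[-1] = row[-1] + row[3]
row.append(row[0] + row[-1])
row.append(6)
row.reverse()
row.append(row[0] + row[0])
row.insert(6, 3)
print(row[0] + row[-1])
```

18

insert 8 at 3 → [4, 0, 1, 8, 7]
row[-3] = row[-1]-row[0] = 7-4 = 3 → [4, 0, 3, 8, 7]
row[-1] = row[-1]+row[3] = 7+8 = 15 → [4, 0, 3, 8, 15]
append row[0]+row[-1] = 4+15 = 19 → [4, 0, 3, 8, 15, 19]
append 6 → [4, 0, 3, 8, 15, 19, 6]
reverse → [6, 19, 15, 8, 3, 0, 4]
append row[0]+row[0] = 6+6 = 12 → [6, 19, 15, 8, 3, 0, 4, 12]
insert 3 at 6 → [6, 19, 15, 8, 3, 0, 3, 4, 12]
row[0]+row[-1] = 6+12 = 18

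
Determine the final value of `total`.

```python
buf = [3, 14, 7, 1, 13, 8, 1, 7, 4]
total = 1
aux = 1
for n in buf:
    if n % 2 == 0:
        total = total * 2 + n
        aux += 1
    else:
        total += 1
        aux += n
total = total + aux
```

n=3: not even, total = 1+1 = 2; aux=4
n=14: even, total = 2*2+14 = 18; aux=5
n=7: not even, total = 18+1 = 19; aux=12
n=1: not even, total = 19+1 = 20; aux=13
n=13: not even, total = 20+1 = 21; aux=26
n=8: even, total = 21*2+8 = 50; aux=27
n=1: not even, total = 50+1 = 51; aux=28
n=7: not even, total = 51+1 = 52; aux=35
n=4: even, total = 52*2+4 = 108; aux=36
total+aux = 108+36 = 144

144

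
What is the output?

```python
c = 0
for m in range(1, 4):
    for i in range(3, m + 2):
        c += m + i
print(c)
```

18

m=2,i=3: c = 0+5 = 5
m=3,i=3: c = 5+6 = 11
m=3,i=4: c = 11+7 = 18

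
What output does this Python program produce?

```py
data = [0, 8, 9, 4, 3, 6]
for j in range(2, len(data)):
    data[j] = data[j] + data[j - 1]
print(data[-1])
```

30

j=2: data[2] = 9+8 = 17 → [0, 8, 17, 4, 3, 6]
j=3: data[3] = 4+17 = 21 → [0, 8, 17, 21, 3, 6]
j=4: data[4] = 3+21 = 24 → [0, 8, 17, 21, 24, 6]
j=5: data[5] = 6+24 = 30 → [0, 8, 17, 21, 24, 30]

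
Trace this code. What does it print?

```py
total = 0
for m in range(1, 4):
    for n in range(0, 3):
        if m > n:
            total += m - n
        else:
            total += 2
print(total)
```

m=1,n=0: 1>0, total = 0+1 = 1
m=1,n=1: not 1>1, total = 1+2 = 3
m=1,n=2: not 1>2, total = 3+2 = 5
m=2,n=0: 2>0, total = 5+2 = 7
m=2,n=1: 2>1, total = 7+1 = 8
m=2,n=2: not 2>2, total = 8+2 = 10
m=3,n=0: 3>0, total = 10+3 = 13
m=3,n=1: 3>1, total = 13+2 = 15
m=3,n=2: 3>2, total = 15+1 = 16

16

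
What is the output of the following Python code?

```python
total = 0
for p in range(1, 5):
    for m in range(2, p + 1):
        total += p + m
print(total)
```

36

p=2,m=2: total = 0+4 = 4
p=3,m=2: total = 4+5 = 9
p=3,m=3: total = 9+6 = 15
p=4,m=2: total = 15+6 = 21
p=4,m=3: total = 21+7 = 28
p=4,m=4: total = 28+8 = 36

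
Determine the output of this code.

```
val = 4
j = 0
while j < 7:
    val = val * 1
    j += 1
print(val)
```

4

j=0: val = 4*1 = 4
j=1: val = 4*1 = 4
j=2: val = 4*1 = 4
j=3: val = 4*1 = 4
j=4: val = 4*1 = 4
j=5: val = 4*1 = 4
j=6: val = 4*1 = 4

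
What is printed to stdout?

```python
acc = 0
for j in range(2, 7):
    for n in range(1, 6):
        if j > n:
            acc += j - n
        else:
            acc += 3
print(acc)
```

j=2,n=1: 2>1, acc = 0+1 = 1
j=2,n=2: not 2>2, acc = 1+3 = 4
j=2,n=3: not 2>3, acc = 4+3 = 7
j=2,n=4: not 2>4, acc = 7+3 = 10
j=2,n=5: not 2>5, acc = 10+3 = 13
j=3,n=1: 3>1, acc = 13+2 = 15
j=3,n=2: 3>2, acc = 15+1 = 16
j=3,n=3: not 3>3, acc = 16+3 = 19
j=3,n=4: not 3>4, acc = 19+3 = 22
j=3,n=5: not 3>5, acc = 22+3 = 25
j=4,n=1: 4>1, acc = 25+3 = 28
j=4,n=2: 4>2, acc = 28+2 = 30
j=4,n=3: 4>3, acc = 30+1 = 31
j=4,n=4: not 4>4, acc = 31+3 = 34
j=4,n=5: not 4>5, acc = 34+3 = 37
j=5,n=1: 5>1, acc = 37+4 = 41
j=5,n=2: 5>2, acc = 41+3 = 44
j=5,n=3: 5>3, acc = 44+2 = 46
j=5,n=4: 5>4, acc = 46+1 = 47
j=5,n=5: not 5>5, acc = 47+3 = 50
j=6,n=1: 6>1, acc = 50+5 = 55
j=6,n=2: 6>2, acc = 55+4 = 59
j=6,n=3: 6>3, acc = 59+3 = 62
j=6,n=4: 6>4, acc = 62+2 = 64
j=6,n=5: 6>5, acc = 64+1 = 65

65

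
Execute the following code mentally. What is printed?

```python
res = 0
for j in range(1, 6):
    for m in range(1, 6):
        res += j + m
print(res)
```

j=1,m=1: res = 0+2 = 2
j=1,m=2: res = 2+3 = 5
j=1,m=3: res = 5+4 = 9
j=1,m=4: res = 9+5 = 14
j=1,m=5: res = 14+6 = 20
j=2,m=1: res = 20+3 = 23
j=2,m=2: res = 23+4 = 27
j=2,m=3: res = 27+5 = 32
j=2,m=4: res = 32+6 = 38
j=2,m=5: res = 38+7 = 45
j=3,m=1: res = 45+4 = 49
j=3,m=2: res = 49+5 = 54
j=3,m=3: res = 54+6 = 60
j=3,m=4: res = 60+7 = 67
j=3,m=5: res = 67+8 = 75
j=4,m=1: res = 75+5 = 80
j=4,m=2: res = 80+6 = 86
j=4,m=3: res = 86+7 = 93
j=4,m=4: res = 93+8 = 101
j=4,m=5: res = 101+9 = 110
j=5,m=1: res = 110+6 = 116
j=5,m=2: res = 116+7 = 123
j=5,m=3: res = 123+8 = 131
j=5,m=4: res = 131+9 = 140
j=5,m=5: res = 140+10 = 150

150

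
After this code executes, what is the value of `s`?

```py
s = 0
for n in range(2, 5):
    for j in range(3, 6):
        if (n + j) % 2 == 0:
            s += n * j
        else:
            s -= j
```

28

n=2,j=3: odd sum, s = 0-3 = -3
n=2,j=4: even sum, s = (-3)+8 = 5
n=2,j=5: odd sum, s = 5-5 = 0
n=3,j=3: even sum, s = 0+9 = 9
n=3,j=4: odd sum, s = 9-4 = 5
n=3,j=5: even sum, s = 5+15 = 20
n=4,j=3: odd sum, s = 20-3 = 17
n=4,j=4: even sum, s = 17+16 = 33
n=4,j=5: odd sum, s = 33-5 = 28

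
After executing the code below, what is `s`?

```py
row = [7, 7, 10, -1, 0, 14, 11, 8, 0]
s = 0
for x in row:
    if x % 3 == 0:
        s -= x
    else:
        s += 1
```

x=7: not %3==0, s = 0+1 = 1
x=7: not %3==0, s = 1+1 = 2
x=10: not %3==0, s = 2+1 = 3
x=-1: not %3==0, s = 3+1 = 4
x=0: %3==0, s = 4-0 = 4
x=14: not %3==0, s = 4+1 = 5
x=11: not %3==0, s = 5+1 = 6
x=8: not %3==0, s = 6+1 = 7
x=0: %3==0, s = 7-0 = 7

7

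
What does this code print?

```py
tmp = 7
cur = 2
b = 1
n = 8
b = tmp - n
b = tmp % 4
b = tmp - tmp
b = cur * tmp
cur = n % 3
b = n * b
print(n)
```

b = 7-8 = -1
b = 7%4 = 3
b = 7-7 = 0
b = 2*7 = 14
cur = 8%3 = 2
b = 8*14 = 112

8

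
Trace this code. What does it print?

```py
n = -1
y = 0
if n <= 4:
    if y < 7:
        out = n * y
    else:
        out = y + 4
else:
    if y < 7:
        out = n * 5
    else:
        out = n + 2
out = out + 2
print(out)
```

n=-1, y=0
n <= 4 is True; y < 7 is True
→ out = n * y = 0
out = 0+2 = 2

2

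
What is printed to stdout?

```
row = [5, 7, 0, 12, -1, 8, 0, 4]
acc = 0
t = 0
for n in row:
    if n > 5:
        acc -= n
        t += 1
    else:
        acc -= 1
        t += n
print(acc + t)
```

n=5: not >5, acc = 0-1 = -1; t=5
n=7: >5, acc = (-1)-7 = -8; t=6
n=0: not >5, acc = (-8)-1 = -9; t=6
n=12: >5, acc = (-9)-12 = -21; t=7
n=-1: not >5, acc = (-21)-1 = -22; t=6
n=8: >5, acc = (-22)-8 = -30; t=7
n=0: not >5, acc = (-30)-1 = -31; t=7
n=4: not >5, acc = (-31)-1 = -32; t=11
acc+t = (-32)+11 = -21

-21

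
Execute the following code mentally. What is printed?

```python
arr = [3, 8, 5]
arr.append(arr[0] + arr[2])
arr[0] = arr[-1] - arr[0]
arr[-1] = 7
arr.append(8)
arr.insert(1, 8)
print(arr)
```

[5, 8, 8, 5, 7, 8]

append arr[0]+arr[2] = 3+5 = 8 → [3, 8, 5, 8]
arr[0] = arr[-1]-arr[0] = 8-3 = 5 → [5, 8, 5, 8]
arr[-1] = 7 → [5, 8, 5, 7]
append 8 → [5, 8, 5, 7, 8]
insert 8 at 1 → [5, 8, 8, 5, 7, 8]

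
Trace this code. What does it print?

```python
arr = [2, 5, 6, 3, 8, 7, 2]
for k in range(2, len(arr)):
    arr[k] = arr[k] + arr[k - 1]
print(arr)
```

[2, 5, 11, 14, 22, 29, 31]

k=2: arr[2] = 6+5 = 11 → [2, 5, 11, 3, 8, 7, 2]
k=3: arr[3] = 3+11 = 14 → [2, 5, 11, 14, 8, 7, 2]
k=4: arr[4] = 8+14 = 22 → [2, 5, 11, 14, 22, 7, 2]
k=5: arr[5] = 7+22 = 29 → [2, 5, 11, 14, 22, 29, 2]
k=6: arr[6] = 2+29 = 31 → [2, 5, 11, 14, 22, 29, 31]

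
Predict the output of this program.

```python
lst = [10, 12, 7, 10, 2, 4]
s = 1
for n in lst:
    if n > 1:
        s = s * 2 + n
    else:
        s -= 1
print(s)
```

n=10: >1, s = 1*2+10 = 12
n=12: >1, s = 12*2+12 = 36
n=7: >1, s = 36*2+7 = 79
n=10: >1, s = 79*2+10 = 168
n=2: >1, s = 168*2+2 = 338
n=4: >1, s = 338*2+4 = 680

680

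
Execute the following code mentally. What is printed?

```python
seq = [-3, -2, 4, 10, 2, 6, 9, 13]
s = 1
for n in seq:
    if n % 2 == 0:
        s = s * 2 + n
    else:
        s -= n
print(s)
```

156

n=-3: not even, s = 1-(-3) = 4
n=-2: even, s = 4*2+(-2) = 6
n=4: even, s = 6*2+4 = 16
n=10: even, s = 16*2+10 = 42
n=2: even, s = 42*2+2 = 86
n=6: even, s = 86*2+6 = 178
n=9: not even, s = 178-9 = 169
n=13: not even, s = 169-13 = 156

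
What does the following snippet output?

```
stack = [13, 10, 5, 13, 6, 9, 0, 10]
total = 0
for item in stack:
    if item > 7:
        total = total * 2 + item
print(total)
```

368

item=13: >7, total = 0*2+13 = 13
item=10: >7, total = 13*2+10 = 36
item=5: not >7
item=13: >7, total = 36*2+13 = 85
item=6: not >7
item=9: >7, total = 85*2+9 = 179
item=0: not >7
item=10: >7, total = 179*2+10 = 368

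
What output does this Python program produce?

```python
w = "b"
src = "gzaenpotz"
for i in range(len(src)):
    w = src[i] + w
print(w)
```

ztopneazgb

i=0: prepend 'g' → 'gb'
i=1: prepend 'z' → 'zgb'
i=2: prepend 'a' → 'azgb'
i=3: prepend 'e' → 'eazgb'
i=4: prepend 'n' → 'neazgb'
i=5: prepend 'p' → 'pneazgb'
i=6: prepend 'o' → 'opneazgb'
i=7: prepend 't' → 'topneazgb'
i=8: prepend 'z' → 'ztopneazgb'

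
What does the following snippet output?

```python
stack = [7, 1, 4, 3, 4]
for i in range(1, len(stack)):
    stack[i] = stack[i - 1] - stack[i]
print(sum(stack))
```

9

i=1: stack[1] = 7-1 = 6 → [7, 6, 4, 3, 4]
i=2: stack[2] = 6-4 = 2 → [7, 6, 2, 3, 4]
i=3: stack[3] = 2-3 = -1 → [7, 6, 2, -1, 4]
i=4: stack[4] = (-1)-4 = -5 → [7, 6, 2, -1, -5]
sum = 9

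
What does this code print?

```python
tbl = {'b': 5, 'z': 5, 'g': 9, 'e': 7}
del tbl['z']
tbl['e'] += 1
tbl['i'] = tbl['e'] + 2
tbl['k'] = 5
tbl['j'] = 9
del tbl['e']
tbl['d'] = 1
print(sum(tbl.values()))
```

39

del 'z' → {'b': 5, 'g': 9, 'e': 7}
tbl['e'] = 7+1 = 8 → {'b': 5, 'g': 9, 'e': 8}
tbl['i'] = tbl['e']+2 = 10 → {'b': 5, 'g': 9, 'e': 8, 'i': 10}
tbl['k'] = 5 → {'b': 5, 'g': 9, 'e': 8, 'i': 10, 'k': 5}
tbl['j'] = 9 → {'b': 5, 'g': 9, 'e': 8, 'i': 10, 'k': 5, 'j': 9}
del 'e' → {'b': 5, 'g': 9, 'i': 10, 'k': 5, 'j': 9}
tbl['d'] = 1 → {'b': 5, 'g': 9, 'i': 10, 'k': 5, 'j': 9, 'd': 1}
sum of values = 39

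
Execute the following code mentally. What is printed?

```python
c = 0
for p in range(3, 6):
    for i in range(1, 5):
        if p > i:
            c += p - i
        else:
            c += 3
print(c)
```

28

p=3,i=1: 3>1, c = 0+2 = 2
p=3,i=2: 3>2, c = 2+1 = 3
p=3,i=3: not 3>3, c = 3+3 = 6
p=3,i=4: not 3>4, c = 6+3 = 9
p=4,i=1: 4>1, c = 9+3 = 12
p=4,i=2: 4>2, c = 12+2 = 14
p=4,i=3: 4>3, c = 14+1 = 15
p=4,i=4: not 4>4, c = 15+3 = 18
p=5,i=1: 5>1, c = 18+4 = 22
p=5,i=2: 5>2, c = 22+3 = 25
p=5,i=3: 5>3, c = 25+2 = 27
p=5,i=4: 5>4, c = 27+1 = 28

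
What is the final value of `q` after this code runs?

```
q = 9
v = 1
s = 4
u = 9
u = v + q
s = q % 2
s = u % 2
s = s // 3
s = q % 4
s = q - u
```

u = 1+9 = 10
s = 9%2 = 1
s = 10%2 = 0
s = 0//3 = 0
s = 9%4 = 1
s = 9-10 = -1

9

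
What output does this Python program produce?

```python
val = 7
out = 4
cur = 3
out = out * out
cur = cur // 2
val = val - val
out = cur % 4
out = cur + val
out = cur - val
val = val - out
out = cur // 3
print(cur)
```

out = 4*4 = 16
cur = 3//2 = 1
val = 7-7 = 0
out = 1%4 = 1
out = 1+0 = 1
out = 1-0 = 1
val = 0-1 = -1
out = 1//3 = 0

1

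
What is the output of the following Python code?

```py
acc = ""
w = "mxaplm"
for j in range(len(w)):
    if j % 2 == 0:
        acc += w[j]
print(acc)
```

mal

j=0: add 'm' → 'm'
j=1: skip
j=2: add 'a' → 'ma'
j=3: skip
j=4: add 'l' → 'mal'
j=5: skip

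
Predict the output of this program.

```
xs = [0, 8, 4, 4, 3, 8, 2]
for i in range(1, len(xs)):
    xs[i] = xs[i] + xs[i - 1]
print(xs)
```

[0, 8, 12, 16, 19, 27, 29]

i=1: xs[1] = 8+0 = 8 → [0, 8, 4, 4, 3, 8, 2]
i=2: xs[2] = 4+8 = 12 → [0, 8, 12, 4, 3, 8, 2]
i=3: xs[3] = 4+12 = 16 → [0, 8, 12, 16, 3, 8, 2]
i=4: xs[4] = 3+16 = 19 → [0, 8, 12, 16, 19, 8, 2]
i=5: xs[5] = 8+19 = 27 → [0, 8, 12, 16, 19, 27, 2]
i=6: xs[6] = 2+27 = 29 → [0, 8, 12, 16, 19, 27, 29]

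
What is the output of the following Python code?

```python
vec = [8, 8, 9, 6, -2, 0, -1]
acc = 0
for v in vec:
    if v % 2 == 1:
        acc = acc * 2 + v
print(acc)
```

17

v=8: not odd
v=8: not odd
v=9: odd, acc = 0*2+9 = 9
v=6: not odd
v=-2: not odd
v=0: not odd
v=-1: odd, acc = 9*2+(-1) = 17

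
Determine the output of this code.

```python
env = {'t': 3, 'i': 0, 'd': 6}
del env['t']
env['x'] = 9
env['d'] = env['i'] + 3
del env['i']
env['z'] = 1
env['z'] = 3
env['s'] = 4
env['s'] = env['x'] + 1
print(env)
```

del 't' → {'i': 0, 'd': 6}
env['x'] = 9 → {'i': 0, 'd': 6, 'x': 9}
env['d'] = env['i']+3 = 3 → {'i': 0, 'd': 3, 'x': 9}
del 'i' → {'d': 3, 'x': 9}
env['z'] = 1 → {'d': 3, 'x': 9, 'z': 1}
env['z'] = 3 → {'d': 3, 'x': 9, 'z': 3}
env['s'] = 4 → {'d': 3, 'x': 9, 'z': 3, 's': 4}
env['s'] = env['x']+1 = 10 → {'d': 3, 'x': 9, 'z': 3, 's': 10}

{'d': 3, 'x': 9, 'z': 3, 's': 10}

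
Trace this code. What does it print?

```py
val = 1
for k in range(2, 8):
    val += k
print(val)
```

k=2: val = 1+2 = 3
k=3: val = 3+3 = 6
k=4: val = 6+4 = 10
k=5: val = 10+5 = 15
k=6: val = 15+6 = 21
k=7: val = 21+7 = 28

28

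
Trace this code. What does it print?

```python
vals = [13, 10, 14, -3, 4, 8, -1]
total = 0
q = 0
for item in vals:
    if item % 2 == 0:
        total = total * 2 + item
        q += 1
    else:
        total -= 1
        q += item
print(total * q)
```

1703

item=13: not even, total = 0-1 = -1; q=13
item=10: even, total = (-1)*2+10 = 8; q=14
item=14: even, total = 8*2+14 = 30; q=15
item=-3: not even, total = 30-1 = 29; q=12
item=4: even, total = 29*2+4 = 62; q=13
item=8: even, total = 62*2+8 = 132; q=14
item=-1: not even, total = 132-1 = 131; q=13
total*q = 131*13 = 1703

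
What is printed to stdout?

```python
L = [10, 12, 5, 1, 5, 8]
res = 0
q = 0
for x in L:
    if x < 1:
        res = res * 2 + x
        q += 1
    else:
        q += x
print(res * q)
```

0

x=10: not <1; q=10
x=12: not <1; q=22
x=5: not <1; q=27
x=1: not <1; q=28
x=5: not <1; q=33
x=8: not <1; q=41
res*q = 0*41 = 0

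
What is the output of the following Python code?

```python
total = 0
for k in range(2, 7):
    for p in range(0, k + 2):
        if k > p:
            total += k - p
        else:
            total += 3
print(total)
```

k=2,p=0: 2>0, total = 0+2 = 2
k=2,p=1: 2>1, total = 2+1 = 3
k=2,p=2: not 2>2, total = 3+3 = 6
k=2,p=3: not 2>3, total = 6+3 = 9
k=3,p=0: 3>0, total = 9+3 = 12
k=3,p=1: 3>1, total = 12+2 = 14
k=3,p=2: 3>2, total = 14+1 = 15
k=3,p=3: not 3>3, total = 15+3 = 18
k=3,p=4: not 3>4, total = 18+3 = 21
k=4,p=0: 4>0, total = 21+4 = 25
k=4,p=1: 4>1, total = 25+3 = 28
k=4,p=2: 4>2, total = 28+2 = 30
k=4,p=3: 4>3, total = 30+1 = 31
k=4,p=4: not 4>4, total = 31+3 = 34
k=4,p=5: not 4>5, total = 34+3 = 37
k=5,p=0: 5>0, total = 37+5 = 42
k=5,p=1: 5>1, total = 42+4 = 46
k=5,p=2: 5>2, total = 46+3 = 49
k=5,p=3: 5>3, total = 49+2 = 51
k=5,p=4: 5>4, total = 51+1 = 52
k=5,p=5: not 5>5, total = 52+3 = 55
k=5,p=6: not 5>6, total = 55+3 = 58
k=6,p=0: 6>0, total = 58+6 = 64
k=6,p=1: 6>1, total = 64+5 = 69
k=6,p=2: 6>2, total = 69+4 = 73
k=6,p=3: 6>3, total = 73+3 = 76
k=6,p=4: 6>4, total = 76+2 = 78
k=6,p=5: 6>5, total = 78+1 = 79
k=6,p=6: not 6>6, total = 79+3 = 82
k=6,p=7: not 6>7, total = 82+3 = 85

85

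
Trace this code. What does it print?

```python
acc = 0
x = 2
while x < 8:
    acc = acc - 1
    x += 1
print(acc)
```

-6

x=2: acc = 0-1 = -1
x=3: acc = (-1)-1 = -2
x=4: acc = (-2)-1 = -3
x=5: acc = (-3)-1 = -4
x=6: acc = (-4)-1 = -5
x=7: acc = (-5)-1 = -6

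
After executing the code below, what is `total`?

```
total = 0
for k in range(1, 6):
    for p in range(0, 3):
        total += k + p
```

60

k=1,p=0: total = 0+1 = 1
k=1,p=1: total = 1+2 = 3
k=1,p=2: total = 3+3 = 6
k=2,p=0: total = 6+2 = 8
k=2,p=1: total = 8+3 = 11
k=2,p=2: total = 11+4 = 15
k=3,p=0: total = 15+3 = 18
k=3,p=1: total = 18+4 = 22
k=3,p=2: total = 22+5 = 27
k=4,p=0: total = 27+4 = 31
k=4,p=1: total = 31+5 = 36
k=4,p=2: total = 36+6 = 42
k=5,p=0: total = 42+5 = 47
k=5,p=1: total = 47+6 = 53
k=5,p=2: total = 53+7 = 60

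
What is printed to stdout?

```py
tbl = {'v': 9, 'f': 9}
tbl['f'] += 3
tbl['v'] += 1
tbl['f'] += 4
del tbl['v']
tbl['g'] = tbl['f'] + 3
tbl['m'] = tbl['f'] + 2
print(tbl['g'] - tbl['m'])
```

1

tbl['f'] = 9+3 = 12 → {'v': 9, 'f': 12}
tbl['v'] = 9+1 = 10 → {'v': 10, 'f': 12}
tbl['f'] = 12+4 = 16 → {'v': 10, 'f': 16}
del 'v' → {'f': 16}
tbl['g'] = tbl['f']+3 = 19 → {'f': 16, 'g': 19}
tbl['m'] = tbl['f']+2 = 18 → {'f': 16, 'g': 19, 'm': 18}
tbl['g']-tbl['m'] = 19-18 = 1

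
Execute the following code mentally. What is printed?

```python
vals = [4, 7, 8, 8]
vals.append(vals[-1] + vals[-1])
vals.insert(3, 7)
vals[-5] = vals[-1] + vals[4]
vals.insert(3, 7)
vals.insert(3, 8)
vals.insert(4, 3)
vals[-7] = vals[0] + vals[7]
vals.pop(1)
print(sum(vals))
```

65

append vals[-1]+vals[-1] = 8+8 = 16 → [4, 7, 8, 8, 16]
insert 7 at 3 → [4, 7, 8, 7, 8, 16]
vals[-5] = vals[-1]+vals[4] = 16+8 = 24 → [4, 24, 8, 7, 8, 16]
insert 7 at 3 → [4, 24, 8, 7, 7, 8, 16]
insert 8 at 3 → [4, 24, 8, 8, 7, 7, 8, 16]
insert 3 at 4 → [4, 24, 8, 8, 3, 7, 7, 8, 16]
vals[-7] = vals[0]+vals[7] = 4+8 = 12 → [4, 24, 12, 8, 3, 7, 7, 8, 16]
pop(1) removes 24 → [4, 12, 8, 3, 7, 7, 8, 16]
sum = 65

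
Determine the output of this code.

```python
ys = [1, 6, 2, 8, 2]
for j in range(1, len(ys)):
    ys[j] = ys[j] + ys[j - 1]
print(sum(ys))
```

j=1: ys[1] = 6+1 = 7 → [1, 7, 2, 8, 2]
j=2: ys[2] = 2+7 = 9 → [1, 7, 9, 8, 2]
j=3: ys[3] = 8+9 = 17 → [1, 7, 9, 17, 2]
j=4: ys[4] = 2+17 = 19 → [1, 7, 9, 17, 19]
sum = 53

53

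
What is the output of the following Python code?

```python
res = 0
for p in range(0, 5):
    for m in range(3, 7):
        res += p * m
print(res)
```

p=0,m=3: res = 0+0 = 0
p=0,m=4: res = 0+0 = 0
p=0,m=5: res = 0+0 = 0
p=0,m=6: res = 0+0 = 0
p=1,m=3: res = 0+3 = 3
p=1,m=4: res = 3+4 = 7
p=1,m=5: res = 7+5 = 12
p=1,m=6: res = 12+6 = 18
p=2,m=3: res = 18+6 = 24
p=2,m=4: res = 24+8 = 32
p=2,m=5: res = 32+10 = 42
p=2,m=6: res = 42+12 = 54
p=3,m=3: res = 54+9 = 63
p=3,m=4: res = 63+12 = 75
p=3,m=5: res = 75+15 = 90
p=3,m=6: res = 90+18 = 108
p=4,m=3: res = 108+12 = 120
p=4,m=4: res = 120+16 = 136
p=4,m=5: res = 136+20 = 156
p=4,m=6: res = 156+24 = 180

180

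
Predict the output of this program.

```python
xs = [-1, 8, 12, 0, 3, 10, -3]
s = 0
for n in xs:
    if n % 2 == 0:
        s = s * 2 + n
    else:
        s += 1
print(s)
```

n=-1: not even, s = 0+1 = 1
n=8: even, s = 1*2+8 = 10
n=12: even, s = 10*2+12 = 32
n=0: even, s = 32*2+0 = 64
n=3: not even, s = 64+1 = 65
n=10: even, s = 65*2+10 = 140
n=-3: not even, s = 140+1 = 141

141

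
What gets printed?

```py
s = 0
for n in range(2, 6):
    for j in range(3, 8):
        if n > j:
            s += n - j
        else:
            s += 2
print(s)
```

38

n=2,j=3: not 2>3, s = 0+2 = 2
n=2,j=4: not 2>4, s = 2+2 = 4
n=2,j=5: not 2>5, s = 4+2 = 6
n=2,j=6: not 2>6, s = 6+2 = 8
n=2,j=7: not 2>7, s = 8+2 = 10
n=3,j=3: not 3>3, s = 10+2 = 12
n=3,j=4: not 3>4, s = 12+2 = 14
n=3,j=5: not 3>5, s = 14+2 = 16
n=3,j=6: not 3>6, s = 16+2 = 18
n=3,j=7: not 3>7, s = 18+2 = 20
n=4,j=3: 4>3, s = 20+1 = 21
n=4,j=4: not 4>4, s = 21+2 = 23
n=4,j=5: not 4>5, s = 23+2 = 25
n=4,j=6: not 4>6, s = 25+2 = 27
n=4,j=7: not 4>7, s = 27+2 = 29
n=5,j=3: 5>3, s = 29+2 = 31
n=5,j=4: 5>4, s = 31+1 = 32
n=5,j=5: not 5>5, s = 32+2 = 34
n=5,j=6: not 5>6, s = 34+2 = 36
n=5,j=7: not 5>7, s = 36+2 = 38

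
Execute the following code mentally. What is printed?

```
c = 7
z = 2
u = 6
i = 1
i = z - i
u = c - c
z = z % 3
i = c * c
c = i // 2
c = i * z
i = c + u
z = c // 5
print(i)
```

i = 2-1 = 1
u = 7-7 = 0
z = 2%3 = 2
i = 7*7 = 49
c = 49//2 = 24
c = 49*2 = 98
i = 98+0 = 98
z = 98//5 = 19

98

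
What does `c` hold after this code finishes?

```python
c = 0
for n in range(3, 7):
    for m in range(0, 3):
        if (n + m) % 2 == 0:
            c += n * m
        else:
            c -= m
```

n=3,m=0: odd sum, c = 0-0 = 0
n=3,m=1: even sum, c = 0+3 = 3
n=3,m=2: odd sum, c = 3-2 = 1
n=4,m=0: even sum, c = 1+0 = 1
n=4,m=1: odd sum, c = 1-1 = 0
n=4,m=2: even sum, c = 0+8 = 8
n=5,m=0: odd sum, c = 8-0 = 8
n=5,m=1: even sum, c = 8+5 = 13
n=5,m=2: odd sum, c = 13-2 = 11
n=6,m=0: even sum, c = 11+0 = 11
n=6,m=1: odd sum, c = 11-1 = 10
n=6,m=2: even sum, c = 10+12 = 22

22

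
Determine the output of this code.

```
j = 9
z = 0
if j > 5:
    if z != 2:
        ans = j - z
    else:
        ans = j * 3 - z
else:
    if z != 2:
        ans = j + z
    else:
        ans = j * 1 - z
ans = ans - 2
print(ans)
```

7

j=9, z=0
j > 5 is True; z != 2 is True
→ ans = j - z = 9
ans = 9-2 = 7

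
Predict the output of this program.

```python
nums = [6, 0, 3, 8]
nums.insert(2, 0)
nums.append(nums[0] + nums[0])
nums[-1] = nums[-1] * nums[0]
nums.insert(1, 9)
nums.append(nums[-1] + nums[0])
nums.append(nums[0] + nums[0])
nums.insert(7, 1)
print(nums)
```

insert 0 at 2 → [6, 0, 0, 3, 8]
append nums[0]+nums[0] = 6+6 = 12 → [6, 0, 0, 3, 8, 12]
nums[-1] = nums[-1]*nums[0] = 12*6 = 72 → [6, 0, 0, 3, 8, 72]
insert 9 at 1 → [6, 9, 0, 0, 3, 8, 72]
append nums[-1]+nums[0] = 72+6 = 78 → [6, 9, 0, 0, 3, 8, 72, 78]
append nums[0]+nums[0] = 6+6 = 12 → [6, 9, 0, 0, 3, 8, 72, 78, 12]
insert 1 at 7 → [6, 9, 0, 0, 3, 8, 72, 1, 78, 12]

[6, 9, 0, 0, 3, 8, 72, 1, 78, 12]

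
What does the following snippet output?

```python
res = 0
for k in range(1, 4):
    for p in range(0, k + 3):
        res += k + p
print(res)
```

k=1,p=0: res = 0+1 = 1
k=1,p=1: res = 1+2 = 3
k=1,p=2: res = 3+3 = 6
k=1,p=3: res = 6+4 = 10
k=2,p=0: res = 10+2 = 12
k=2,p=1: res = 12+3 = 15
k=2,p=2: res = 15+4 = 19
k=2,p=3: res = 19+5 = 24
k=2,p=4: res = 24+6 = 30
k=3,p=0: res = 30+3 = 33
k=3,p=1: res = 33+4 = 37
k=3,p=2: res = 37+5 = 42
k=3,p=3: res = 42+6 = 48
k=3,p=4: res = 48+7 = 55
k=3,p=5: res = 55+8 = 63

63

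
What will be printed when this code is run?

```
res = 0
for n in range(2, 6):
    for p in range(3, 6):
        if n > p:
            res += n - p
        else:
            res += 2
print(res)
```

22

n=2,p=3: not 2>3, res = 0+2 = 2
n=2,p=4: not 2>4, res = 2+2 = 4
n=2,p=5: not 2>5, res = 4+2 = 6
n=3,p=3: not 3>3, res = 6+2 = 8
n=3,p=4: not 3>4, res = 8+2 = 10
n=3,p=5: not 3>5, res = 10+2 = 12
n=4,p=3: 4>3, res = 12+1 = 13
n=4,p=4: not 4>4, res = 13+2 = 15
n=4,p=5: not 4>5, res = 15+2 = 17
n=5,p=3: 5>3, res = 17+2 = 19
n=5,p=4: 5>4, res = 19+1 = 20
n=5,p=5: not 5>5, res = 20+2 = 22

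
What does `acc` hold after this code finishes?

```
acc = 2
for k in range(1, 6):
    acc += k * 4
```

k=1: acc = 2+1*4 = 6
k=2: acc = 6+2*4 = 14
k=3: acc = 14+3*4 = 26
k=4: acc = 26+4*4 = 42
k=5: acc = 42+5*4 = 62

62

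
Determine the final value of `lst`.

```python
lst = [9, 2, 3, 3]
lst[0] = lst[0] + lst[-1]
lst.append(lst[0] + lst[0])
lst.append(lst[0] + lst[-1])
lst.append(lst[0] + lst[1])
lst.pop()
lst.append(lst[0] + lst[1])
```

[12, 2, 3, 3, 24, 36, 14]

lst[0] = lst[0]+lst[-1] = 9+3 = 12 → [12, 2, 3, 3]
append lst[0]+lst[0] = 12+12 = 24 → [12, 2, 3, 3, 24]
append lst[0]+lst[-1] = 12+24 = 36 → [12, 2, 3, 3, 24, 36]
append lst[0]+lst[1] = 12+2 = 14 → [12, 2, 3, 3, 24, 36, 14]
pop() removes 14 → [12, 2, 3, 3, 24, 36]
append lst[0]+lst[1] = 12+2 = 14 → [12, 2, 3, 3, 24, 36, 14]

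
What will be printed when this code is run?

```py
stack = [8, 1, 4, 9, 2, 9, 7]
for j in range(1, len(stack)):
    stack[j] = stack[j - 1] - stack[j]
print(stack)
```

j=1: stack[1] = 8-1 = 7 → [8, 7, 4, 9, 2, 9, 7]
j=2: stack[2] = 7-4 = 3 → [8, 7, 3, 9, 2, 9, 7]
j=3: stack[3] = 3-9 = -6 → [8, 7, 3, -6, 2, 9, 7]
j=4: stack[4] = (-6)-2 = -8 → [8, 7, 3, -6, -8, 9, 7]
j=5: stack[5] = (-8)-9 = -17 → [8, 7, 3, -6, -8, -17, 7]
j=6: stack[6] = (-17)-7 = -24 → [8, 7, 3, -6, -8, -17, -24]

[8, 7, 3, -6, -8, -17, -24]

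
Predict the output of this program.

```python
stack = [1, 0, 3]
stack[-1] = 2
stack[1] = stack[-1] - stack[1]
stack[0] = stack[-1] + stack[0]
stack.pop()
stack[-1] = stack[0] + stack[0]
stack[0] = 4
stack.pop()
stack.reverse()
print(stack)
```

stack[-1] = 2 → [1, 0, 2]
stack[1] = stack[-1]-stack[1] = 2-0 = 2 → [1, 2, 2]
stack[0] = stack[-1]+stack[0] = 2+1 = 3 → [3, 2, 2]
pop() removes 2 → [3, 2]
stack[-1] = stack[0]+stack[0] = 3+3 = 6 → [3, 6]
stack[0] = 4 → [4, 6]
pop() removes 6 → [4]
reverse → [4]

[4]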